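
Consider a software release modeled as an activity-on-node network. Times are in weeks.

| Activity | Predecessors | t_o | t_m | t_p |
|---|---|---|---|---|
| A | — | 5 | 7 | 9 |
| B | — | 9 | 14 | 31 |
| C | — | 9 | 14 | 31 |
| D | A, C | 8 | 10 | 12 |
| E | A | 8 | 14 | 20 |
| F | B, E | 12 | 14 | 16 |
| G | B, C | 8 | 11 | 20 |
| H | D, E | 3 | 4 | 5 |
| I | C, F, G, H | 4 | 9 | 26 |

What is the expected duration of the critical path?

te_A = (5 + 4·7 + 9)/6 = 42/6 = 7
te_B = (9 + 4·14 + 31)/6 = 96/6 = 16
te_C = (9 + 4·14 + 31)/6 = 96/6 = 16
te_D = (8 + 4·10 + 12)/6 = 60/6 = 10
te_E = (8 + 4·14 + 20)/6 = 84/6 = 14
te_F = (12 + 4·14 + 16)/6 = 84/6 = 14
te_G = (8 + 4·11 + 20)/6 = 72/6 = 12
te_H = (3 + 4·4 + 5)/6 = 24/6 = 4
te_I = (4 + 4·9 + 26)/6 = 66/6 = 11

Forward pass:
ES_A = 0; EF_A = 7
ES_B = 0; EF_B = 16
ES_C = 0; EF_C = 16
ES_D = max(EF_A=7, EF_C=16) = 16; EF_D = 16+10 = 26
ES_E = 7; EF_E = 7+14 = 21
ES_F = max(EF_B=16, EF_E=21) = 21; EF_F = 21+14 = 35
ES_G = max(EF_B=16, EF_C=16) = 16; EF_G = 16+12 = 28
ES_H = max(EF_D=26, EF_E=21) = 26; EF_H = 26+4 = 30
ES_I = max(EF_C=16, EF_F=35, EF_G=28, EF_H=30) = 35; EF_I = 35+11 = 46
Expected project duration μ = 46 weeks. Critical path: A → E → F → I.

46 weeks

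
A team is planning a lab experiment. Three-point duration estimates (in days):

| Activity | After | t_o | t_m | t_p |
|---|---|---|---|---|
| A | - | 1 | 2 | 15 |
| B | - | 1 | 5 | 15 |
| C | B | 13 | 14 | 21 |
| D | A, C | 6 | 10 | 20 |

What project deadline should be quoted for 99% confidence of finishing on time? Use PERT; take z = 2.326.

te_A = (1 + 4·2 + 15)/6 = 24/6 = 4; σ²_A = ((15−1)/6)² = 5.444
te_B = (1 + 4·5 + 15)/6 = 36/6 = 6; σ²_B = ((15−1)/6)² = 5.444
te_C = (13 + 4·14 + 21)/6 = 90/6 = 15; σ²_C = ((21−13)/6)² = 1.778
te_D = (6 + 4·10 + 20)/6 = 66/6 = 11; σ²_D = ((20−6)/6)² = 5.444

Forward pass:
ES_A = 0; EF_A = 4
ES_B = 0; EF_B = 6
ES_C = 6; EF_C = 6+15 = 21
ES_D = max(EF_A=4, EF_C=21) = 21; EF_D = 21+11 = 32
Expected project duration μ = 32 days. Critical path: B → C → D.

Variance along critical path = 5.444 + 1.778 + 5.444 = 12.667; σ = 3.559 days.
D = μ + z·σ = 32 + 2.326·3.559 = 40.3 days

40.3 days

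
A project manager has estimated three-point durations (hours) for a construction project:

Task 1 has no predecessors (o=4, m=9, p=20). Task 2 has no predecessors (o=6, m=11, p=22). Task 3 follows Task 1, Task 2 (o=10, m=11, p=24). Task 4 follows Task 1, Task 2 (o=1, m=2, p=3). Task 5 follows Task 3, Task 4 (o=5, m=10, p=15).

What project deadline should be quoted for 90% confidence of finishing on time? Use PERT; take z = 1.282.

40.0 hours

te_Task 1 = (4 + 4·9 + 20)/6 = 60/6 = 10; σ²_Task 1 = ((20−4)/6)² = 7.111
te_Task 2 = (6 + 4·11 + 22)/6 = 72/6 = 12; σ²_Task 2 = ((22−6)/6)² = 7.111
te_Task 3 = (10 + 4·11 + 24)/6 = 78/6 = 13; σ²_Task 3 = ((24−10)/6)² = 5.444
te_Task 4 = (1 + 4·2 + 3)/6 = 12/6 = 2; σ²_Task 4 = ((3−1)/6)² = 0.111
te_Task 5 = (5 + 4·10 + 15)/6 = 60/6 = 10; σ²_Task 5 = ((15−5)/6)² = 2.778

Forward pass:
ES_Task 1 = 0; EF_Task 1 = 10
ES_Task 2 = 0; EF_Task 2 = 12
ES_Task 3 = max(EF_Task 1=10, EF_Task 2=12) = 12; EF_Task 3 = 12+13 = 25
ES_Task 4 = max(EF_Task 1=10, EF_Task 2=12) = 12; EF_Task 4 = 12+2 = 14
ES_Task 5 = max(EF_Task 3=25, EF_Task 4=14) = 25; EF_Task 5 = 25+10 = 35
Expected project duration μ = 35 hours. Critical path: Task 2 → Task 3 → Task 5.

Variance along critical path = 7.111 + 5.444 + 2.778 = 15.333; σ = 3.916 hours.
D = μ + z·σ = 35 + 1.282·3.916 = 40.0 hours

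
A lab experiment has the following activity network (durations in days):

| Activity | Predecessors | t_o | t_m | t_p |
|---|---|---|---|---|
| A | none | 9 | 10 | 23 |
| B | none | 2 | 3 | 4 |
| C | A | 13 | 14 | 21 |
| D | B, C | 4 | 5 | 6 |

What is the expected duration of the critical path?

32 days

te_A = (9 + 4·10 + 23)/6 = 72/6 = 12
te_B = (2 + 4·3 + 4)/6 = 18/6 = 3
te_C = (13 + 4·14 + 21)/6 = 90/6 = 15
te_D = (4 + 4·5 + 6)/6 = 30/6 = 5

Forward pass:
ES_A = 0; EF_A = 12
ES_B = 0; EF_B = 3
ES_C = 12; EF_C = 12+15 = 27
ES_D = max(EF_B=3, EF_C=27) = 27; EF_D = 27+5 = 32
Expected project duration μ = 32 days. Critical path: A → C → D.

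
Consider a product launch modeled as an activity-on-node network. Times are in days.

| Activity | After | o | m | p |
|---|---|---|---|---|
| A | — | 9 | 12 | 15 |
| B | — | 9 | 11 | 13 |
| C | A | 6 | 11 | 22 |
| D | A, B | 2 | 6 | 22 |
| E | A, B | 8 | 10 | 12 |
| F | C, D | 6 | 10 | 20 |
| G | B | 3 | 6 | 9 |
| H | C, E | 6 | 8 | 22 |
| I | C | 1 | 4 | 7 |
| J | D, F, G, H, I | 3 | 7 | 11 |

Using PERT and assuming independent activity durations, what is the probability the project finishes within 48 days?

te_A = (9 + 4·12 + 15)/6 = 72/6 = 12; σ²_A = ((15−9)/6)² = 1.000
te_B = (9 + 4·11 + 13)/6 = 66/6 = 11; σ²_B = ((13−9)/6)² = 0.444
te_C = (6 + 4·11 + 22)/6 = 72/6 = 12; σ²_C = ((22−6)/6)² = 7.111
te_D = (2 + 4·6 + 22)/6 = 48/6 = 8; σ²_D = ((22−2)/6)² = 11.111
te_E = (8 + 4·10 + 12)/6 = 60/6 = 10; σ²_E = ((12−8)/6)² = 0.444
te_F = (6 + 4·10 + 20)/6 = 66/6 = 11; σ²_F = ((20−6)/6)² = 5.444
te_G = (3 + 4·6 + 9)/6 = 36/6 = 6; σ²_G = ((9−3)/6)² = 1.000
te_H = (6 + 4·8 + 22)/6 = 60/6 = 10; σ²_H = ((22−6)/6)² = 7.111
te_I = (1 + 4·4 + 7)/6 = 24/6 = 4; σ²_I = ((7−1)/6)² = 1.000
te_J = (3 + 4·7 + 11)/6 = 42/6 = 7; σ²_J = ((11−3)/6)² = 1.778

Forward pass:
ES_A = 0; EF_A = 12
ES_B = 0; EF_B = 11
ES_C = 12; EF_C = 12+12 = 24
ES_D = max(EF_A=12, EF_B=11) = 12; EF_D = 12+8 = 20
ES_E = max(EF_A=12, EF_B=11) = 12; EF_E = 12+10 = 22
ES_F = max(EF_C=24, EF_D=20) = 24; EF_F = 24+11 = 35
ES_G = 11; EF_G = 11+6 = 17
ES_H = max(EF_C=24, EF_E=22) = 24; EF_H = 24+10 = 34
ES_I = 24; EF_I = 24+4 = 28
ES_J = max(EF_D=20, EF_F=35, EF_G=17, EF_H=34, EF_I=28) = 35; EF_J = 35+7 = 42
Expected project duration μ = 42 days. Critical path: A → C → F → J.

Variance along critical path = 1.000 + 7.111 + 5.444 + 1.778 = 15.333; σ = √15.333 = 3.916 days.
Z = (48 − 42) / 3.916 = 1.532
P(T ≤ 48) = Φ(1.532) ≈ 0.937

0.937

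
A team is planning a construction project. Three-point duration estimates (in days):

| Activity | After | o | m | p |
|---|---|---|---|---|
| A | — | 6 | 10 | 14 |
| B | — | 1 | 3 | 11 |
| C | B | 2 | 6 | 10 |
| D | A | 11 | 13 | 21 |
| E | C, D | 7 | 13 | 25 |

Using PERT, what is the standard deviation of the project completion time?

3.68 days

te_A = (6 + 4·10 + 14)/6 = 60/6 = 10; σ²_A = ((14−6)/6)² = 1.778
te_B = (1 + 4·3 + 11)/6 = 24/6 = 4; σ²_B = ((11−1)/6)² = 2.778
te_C = (2 + 4·6 + 10)/6 = 36/6 = 6; σ²_C = ((10−2)/6)² = 1.778
te_D = (11 + 4·13 + 21)/6 = 84/6 = 14; σ²_D = ((21−11)/6)² = 2.778
te_E = (7 + 4·13 + 25)/6 = 84/6 = 14; σ²_E = ((25−7)/6)² = 9.000

Forward pass:
ES_A = 0; EF_A = 10
ES_B = 0; EF_B = 4
ES_C = 4; EF_C = 4+6 = 10
ES_D = 10; EF_D = 10+14 = 24
ES_E = max(EF_C=10, EF_D=24) = 24; EF_E = 24+14 = 38
Expected project duration μ = 38 days. Critical path: A → D → E.

Variance along critical path = 1.778 + 2.778 + 9.000 = 13.556
σ = √13.556 = 3.682 days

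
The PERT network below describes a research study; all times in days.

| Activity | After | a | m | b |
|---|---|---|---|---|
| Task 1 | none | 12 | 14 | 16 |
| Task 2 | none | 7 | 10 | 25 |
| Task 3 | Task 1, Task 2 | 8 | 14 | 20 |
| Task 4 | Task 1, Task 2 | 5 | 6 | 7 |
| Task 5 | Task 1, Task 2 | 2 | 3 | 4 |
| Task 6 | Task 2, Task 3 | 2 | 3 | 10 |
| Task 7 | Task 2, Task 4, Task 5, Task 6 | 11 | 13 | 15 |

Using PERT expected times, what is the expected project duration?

45 days

te_Task 1 = (12 + 4·14 + 16)/6 = 84/6 = 14
te_Task 2 = (7 + 4·10 + 25)/6 = 72/6 = 12
te_Task 3 = (8 + 4·14 + 20)/6 = 84/6 = 14
te_Task 4 = (5 + 4·6 + 7)/6 = 36/6 = 6
te_Task 5 = (2 + 4·3 + 4)/6 = 18/6 = 3
te_Task 6 = (2 + 4·3 + 10)/6 = 24/6 = 4
te_Task 7 = (11 + 4·13 + 15)/6 = 78/6 = 13

Forward pass:
ES_Task 1 = 0; EF_Task 1 = 14
ES_Task 2 = 0; EF_Task 2 = 12
ES_Task 3 = max(EF_Task 1=14, EF_Task 2=12) = 14; EF_Task 3 = 14+14 = 28
ES_Task 4 = max(EF_Task 1=14, EF_Task 2=12) = 14; EF_Task 4 = 14+6 = 20
ES_Task 5 = max(EF_Task 1=14, EF_Task 2=12) = 14; EF_Task 5 = 14+3 = 17
ES_Task 6 = max(EF_Task 2=12, EF_Task 3=28) = 28; EF_Task 6 = 28+4 = 32
ES_Task 7 = max(EF_Task 2=12, EF_Task 4=20, EF_Task 5=17, EF_Task 6=32) = 32; EF_Task 7 = 32+13 = 45
Expected project duration μ = 45 days. Critical path: Task 1 → Task 3 → Task 6 → Task 7.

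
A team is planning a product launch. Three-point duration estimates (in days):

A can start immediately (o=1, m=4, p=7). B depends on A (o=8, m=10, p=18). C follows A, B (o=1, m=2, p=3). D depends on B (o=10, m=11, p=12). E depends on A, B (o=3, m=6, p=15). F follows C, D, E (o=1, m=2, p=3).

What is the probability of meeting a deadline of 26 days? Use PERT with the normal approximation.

0.159

te_A = (1 + 4·4 + 7)/6 = 24/6 = 4; σ²_A = ((7−1)/6)² = 1.000
te_B = (8 + 4·10 + 18)/6 = 66/6 = 11; σ²_B = ((18−8)/6)² = 2.778
te_C = (1 + 4·2 + 3)/6 = 12/6 = 2; σ²_C = ((3−1)/6)² = 0.111
te_D = (10 + 4·11 + 12)/6 = 66/6 = 11; σ²_D = ((12−10)/6)² = 0.111
te_E = (3 + 4·6 + 15)/6 = 42/6 = 7; σ²_E = ((15−3)/6)² = 4.000
te_F = (1 + 4·2 + 3)/6 = 12/6 = 2; σ²_F = ((3−1)/6)² = 0.111

Forward pass:
ES_A = 0; EF_A = 4
ES_B = 4; EF_B = 4+11 = 15
ES_C = max(EF_A=4, EF_B=15) = 15; EF_C = 15+2 = 17
ES_D = 15; EF_D = 15+11 = 26
ES_E = max(EF_A=4, EF_B=15) = 15; EF_E = 15+7 = 22
ES_F = max(EF_C=17, EF_D=26, EF_E=22) = 26; EF_F = 26+2 = 28
Expected project duration μ = 28 days. Critical path: A → B → D → F.

Variance along critical path = 1.000 + 2.778 + 0.111 + 0.111 = 4.000; σ = √4.000 = 2.000 days.
Z = (26 − 28) / 2.000 = -1.000
P(T ≤ 26) = Φ(-1.000) ≈ 0.159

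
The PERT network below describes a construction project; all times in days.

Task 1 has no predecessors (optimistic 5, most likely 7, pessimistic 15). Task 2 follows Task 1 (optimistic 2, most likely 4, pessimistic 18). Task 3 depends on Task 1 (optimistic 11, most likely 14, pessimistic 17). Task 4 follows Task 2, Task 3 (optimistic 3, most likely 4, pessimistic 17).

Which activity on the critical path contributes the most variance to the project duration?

Task 4

te_Task 1 = (5 + 4·7 + 15)/6 = 48/6 = 8; σ²_Task 1 = ((15−5)/6)² = 2.778
te_Task 2 = (2 + 4·4 + 18)/6 = 36/6 = 6; σ²_Task 2 = ((18−2)/6)² = 7.111
te_Task 3 = (11 + 4·14 + 17)/6 = 84/6 = 14; σ²_Task 3 = ((17−11)/6)² = 1.000
te_Task 4 = (3 + 4·4 + 17)/6 = 36/6 = 6; σ²_Task 4 = ((17−3)/6)² = 5.444

Forward pass:
ES_Task 1 = 0; EF_Task 1 = 8
ES_Task 2 = 8; EF_Task 2 = 8+6 = 14
ES_Task 3 = 8; EF_Task 3 = 8+14 = 22
ES_Task 4 = max(EF_Task 2=14, EF_Task 3=22) = 22; EF_Task 4 = 22+6 = 28
Expected project duration μ = 28 days. Critical path: Task 1 → Task 3 → Task 4.

Variances on critical path: σ²_Task 1=2.778, σ²_Task 3=1.000, σ²_Task 4=5.444.
Largest is σ²_Task 4 = 5.444.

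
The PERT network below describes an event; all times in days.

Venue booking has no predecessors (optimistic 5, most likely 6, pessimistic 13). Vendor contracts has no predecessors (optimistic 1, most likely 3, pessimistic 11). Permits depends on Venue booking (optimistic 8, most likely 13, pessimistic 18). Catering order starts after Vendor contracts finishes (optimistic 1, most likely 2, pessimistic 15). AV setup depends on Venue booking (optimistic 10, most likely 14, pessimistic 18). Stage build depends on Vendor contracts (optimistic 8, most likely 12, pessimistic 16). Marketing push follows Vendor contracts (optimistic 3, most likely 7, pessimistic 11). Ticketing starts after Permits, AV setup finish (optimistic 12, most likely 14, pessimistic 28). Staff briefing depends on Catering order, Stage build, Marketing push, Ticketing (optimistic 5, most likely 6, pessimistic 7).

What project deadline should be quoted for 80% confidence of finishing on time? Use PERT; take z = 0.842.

45.8 days

te_Venue booking = (5 + 4·6 + 13)/6 = 42/6 = 7; σ²_Venue booking = ((13−5)/6)² = 1.778
te_Vendor contracts = (1 + 4·3 + 11)/6 = 24/6 = 4; σ²_Vendor contracts = ((11−1)/6)² = 2.778
te_Permits = (8 + 4·13 + 18)/6 = 78/6 = 13; σ²_Permits = ((18−8)/6)² = 2.778
te_Catering order = (1 + 4·2 + 15)/6 = 24/6 = 4; σ²_Catering order = ((15−1)/6)² = 5.444
te_AV setup = (10 + 4·14 + 18)/6 = 84/6 = 14; σ²_AV setup = ((18−10)/6)² = 1.778
te_Stage build = (8 + 4·12 + 16)/6 = 72/6 = 12; σ²_Stage build = ((16−8)/6)² = 1.778
te_Marketing push = (3 + 4·7 + 11)/6 = 42/6 = 7; σ²_Marketing push = ((11−3)/6)² = 1.778
te_Ticketing = (12 + 4·14 + 28)/6 = 96/6 = 16; σ²_Ticketing = ((28−12)/6)² = 7.111
te_Staff briefing = (5 + 4·6 + 7)/6 = 36/6 = 6; σ²_Staff briefing = ((7−5)/6)² = 0.111

Forward pass:
ES_Venue booking = 0; EF_Venue booking = 7
ES_Vendor contracts = 0; EF_Vendor contracts = 4
ES_Permits = 7; EF_Permits = 7+13 = 20
ES_Catering order = 4; EF_Catering order = 4+4 = 8
ES_AV setup = 7; EF_AV setup = 7+14 = 21
ES_Stage build = 4; EF_Stage build = 4+12 = 16
ES_Marketing push = 4; EF_Marketing push = 4+7 = 11
ES_Ticketing = max(EF_Permits=20, EF_AV setup=21) = 21; EF_Ticketing = 21+16 = 37
ES_Staff briefing = max(EF_Catering order=8, EF_Stage build=16, EF_Marketing push=11, EF_Ticketing=37) = 37; EF_Staff briefing = 37+6 = 43
Expected project duration μ = 43 days. Critical path: Venue booking → AV setup → Ticketing → Staff briefing.

Variance along critical path = 1.778 + 1.778 + 7.111 + 0.111 = 10.778; σ = 3.283 days.
D = μ + z·σ = 43 + 0.842·3.283 = 45.8 days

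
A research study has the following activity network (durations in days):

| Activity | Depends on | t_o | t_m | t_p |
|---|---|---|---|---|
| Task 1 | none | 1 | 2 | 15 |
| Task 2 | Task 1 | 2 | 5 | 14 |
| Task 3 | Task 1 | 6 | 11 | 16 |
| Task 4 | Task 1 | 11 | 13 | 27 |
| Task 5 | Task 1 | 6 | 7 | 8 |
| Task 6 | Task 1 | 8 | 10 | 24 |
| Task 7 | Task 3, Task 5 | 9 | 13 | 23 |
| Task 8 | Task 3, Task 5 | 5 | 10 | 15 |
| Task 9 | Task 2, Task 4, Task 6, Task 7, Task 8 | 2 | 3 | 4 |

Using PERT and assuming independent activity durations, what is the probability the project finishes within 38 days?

0.947

te_Task 1 = (1 + 4·2 + 15)/6 = 24/6 = 4; σ²_Task 1 = ((15−1)/6)² = 5.444
te_Task 2 = (2 + 4·5 + 14)/6 = 36/6 = 6; σ²_Task 2 = ((14−2)/6)² = 4.000
te_Task 3 = (6 + 4·11 + 16)/6 = 66/6 = 11; σ²_Task 3 = ((16−6)/6)² = 2.778
te_Task 4 = (11 + 4·13 + 27)/6 = 90/6 = 15; σ²_Task 4 = ((27−11)/6)² = 7.111
te_Task 5 = (6 + 4·7 + 8)/6 = 42/6 = 7; σ²_Task 5 = ((8−6)/6)² = 0.111
te_Task 6 = (8 + 4·10 + 24)/6 = 72/6 = 12; σ²_Task 6 = ((24−8)/6)² = 7.111
te_Task 7 = (9 + 4·13 + 23)/6 = 84/6 = 14; σ²_Task 7 = ((23−9)/6)² = 5.444
te_Task 8 = (5 + 4·10 + 15)/6 = 60/6 = 10; σ²_Task 8 = ((15−5)/6)² = 2.778
te_Task 9 = (2 + 4·3 + 4)/6 = 18/6 = 3; σ²_Task 9 = ((4−2)/6)² = 0.111

Forward pass:
ES_Task 1 = 0; EF_Task 1 = 4
ES_Task 2 = 4; EF_Task 2 = 4+6 = 10
ES_Task 3 = 4; EF_Task 3 = 4+11 = 15
ES_Task 4 = 4; EF_Task 4 = 4+15 = 19
ES_Task 5 = 4; EF_Task 5 = 4+7 = 11
ES_Task 6 = 4; EF_Task 6 = 4+12 = 16
ES_Task 7 = max(EF_Task 3=15, EF_Task 5=11) = 15; EF_Task 7 = 15+14 = 29
ES_Task 8 = max(EF_Task 3=15, EF_Task 5=11) = 15; EF_Task 8 = 15+10 = 25
ES_Task 9 = max(EF_Task 2=10, EF_Task 4=19, EF_Task 6=16, EF_Task 7=29, EF_Task 8=25) = 29; EF_Task 9 = 29+3 = 32
Expected project duration μ = 32 days. Critical path: Task 1 → Task 3 → Task 7 → Task 9.

Variance along critical path = 5.444 + 2.778 + 5.444 + 0.111 = 13.778; σ = √13.778 = 3.712 days.
Z = (38 − 32) / 3.712 = 1.616
P(T ≤ 38) = Φ(1.616) ≈ 0.947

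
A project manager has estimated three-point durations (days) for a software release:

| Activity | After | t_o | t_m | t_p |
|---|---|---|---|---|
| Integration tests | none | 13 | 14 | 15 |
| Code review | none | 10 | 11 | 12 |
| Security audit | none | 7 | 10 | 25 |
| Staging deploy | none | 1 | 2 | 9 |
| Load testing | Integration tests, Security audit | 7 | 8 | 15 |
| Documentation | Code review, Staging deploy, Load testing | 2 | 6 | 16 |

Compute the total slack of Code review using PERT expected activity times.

te_Integration tests = (13 + 4·14 + 15)/6 = 84/6 = 14
te_Code review = (10 + 4·11 + 12)/6 = 66/6 = 11
te_Security audit = (7 + 4·10 + 25)/6 = 72/6 = 12
te_Staging deploy = (1 + 4·2 + 9)/6 = 18/6 = 3
te_Load testing = (7 + 4·8 + 15)/6 = 54/6 = 9
te_Documentation = (2 + 4·6 + 16)/6 = 42/6 = 7

Forward pass:
ES_Integration tests = 0; EF_Integration tests = 14
ES_Code review = 0; EF_Code review = 11
ES_Security audit = 0; EF_Security audit = 12
ES_Staging deploy = 0; EF_Staging deploy = 3
ES_Load testing = max(EF_Integration tests=14, EF_Security audit=12) = 14; EF_Load testing = 14+9 = 23
ES_Documentation = max(EF_Code review=11, EF_Staging deploy=3, EF_Load testing=23) = 23; EF_Documentation = 23+7 = 30
Expected project duration μ = 30 days. Critical path: Integration tests → Load testing → Documentation.

Backward pass:
LF_Documentation = 30; LS_Documentation = 30−7 = 23
LF_Load testing = LS_Documentation = 23; LS_Load testing = 23−9 = 14
LF_Staging deploy = LS_Documentation = 23; LS_Staging deploy = 23−3 = 20
LF_Security audit = LS_Load testing = 14; LS_Security audit = 14−12 = 2
LF_Code review = LS_Documentation = 23; LS_Code review = 23−11 = 12
LF_Integration tests = LS_Load testing = 14; LS_Integration tests = 14−14 = 0
Slack_Code review = LS_Code review − ES_Code review = 12 − 0 = 12

12 days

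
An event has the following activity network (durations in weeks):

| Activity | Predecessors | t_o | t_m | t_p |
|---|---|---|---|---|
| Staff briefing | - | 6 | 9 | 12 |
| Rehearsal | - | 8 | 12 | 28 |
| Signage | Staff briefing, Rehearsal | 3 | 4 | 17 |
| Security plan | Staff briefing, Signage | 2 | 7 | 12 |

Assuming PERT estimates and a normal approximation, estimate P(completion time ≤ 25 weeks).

0.325

te_Staff briefing = (6 + 4·9 + 12)/6 = 54/6 = 9; σ²_Staff briefing = ((12−6)/6)² = 1.000
te_Rehearsal = (8 + 4·12 + 28)/6 = 84/6 = 14; σ²_Rehearsal = ((28−8)/6)² = 11.111
te_Signage = (3 + 4·4 + 17)/6 = 36/6 = 6; σ²_Signage = ((17−3)/6)² = 5.444
te_Security plan = (2 + 4·7 + 12)/6 = 42/6 = 7; σ²_Security plan = ((12−2)/6)² = 2.778

Forward pass:
ES_Staff briefing = 0; EF_Staff briefing = 9
ES_Rehearsal = 0; EF_Rehearsal = 14
ES_Signage = max(EF_Staff briefing=9, EF_Rehearsal=14) = 14; EF_Signage = 14+6 = 20
ES_Security plan = max(EF_Staff briefing=9, EF_Signage=20) = 20; EF_Security plan = 20+7 = 27
Expected project duration μ = 27 weeks. Critical path: Rehearsal → Signage → Security plan.

Variance along critical path = 11.111 + 5.444 + 2.778 = 19.333; σ = √19.333 = 4.397 weeks.
Z = (25 − 27) / 4.397 = -0.455
P(T ≤ 25) = Φ(-0.455) ≈ 0.325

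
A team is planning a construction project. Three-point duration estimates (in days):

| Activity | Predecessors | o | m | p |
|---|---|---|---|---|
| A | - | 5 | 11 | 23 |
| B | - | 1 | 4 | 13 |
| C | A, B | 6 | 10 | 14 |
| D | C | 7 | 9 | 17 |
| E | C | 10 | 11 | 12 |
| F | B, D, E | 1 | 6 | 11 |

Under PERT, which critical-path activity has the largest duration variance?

A

te_A = (5 + 4·11 + 23)/6 = 72/6 = 12; σ²_A = ((23−5)/6)² = 9.000
te_B = (1 + 4·4 + 13)/6 = 30/6 = 5; σ²_B = ((13−1)/6)² = 4.000
te_C = (6 + 4·10 + 14)/6 = 60/6 = 10; σ²_C = ((14−6)/6)² = 1.778
te_D = (7 + 4·9 + 17)/6 = 60/6 = 10; σ²_D = ((17−7)/6)² = 2.778
te_E = (10 + 4·11 + 12)/6 = 66/6 = 11; σ²_E = ((12−10)/6)² = 0.111
te_F = (1 + 4·6 + 11)/6 = 36/6 = 6; σ²_F = ((11−1)/6)² = 2.778

Forward pass:
ES_A = 0; EF_A = 12
ES_B = 0; EF_B = 5
ES_C = max(EF_A=12, EF_B=5) = 12; EF_C = 12+10 = 22
ES_D = 22; EF_D = 22+10 = 32
ES_E = 22; EF_E = 22+11 = 33
ES_F = max(EF_B=5, EF_D=32, EF_E=33) = 33; EF_F = 33+6 = 39
Expected project duration μ = 39 days. Critical path: A → C → E → F.

Variances on critical path: σ²_A=9.000, σ²_C=1.778, σ²_E=0.111, σ²_F=2.778.
Largest is σ²_A = 9.000.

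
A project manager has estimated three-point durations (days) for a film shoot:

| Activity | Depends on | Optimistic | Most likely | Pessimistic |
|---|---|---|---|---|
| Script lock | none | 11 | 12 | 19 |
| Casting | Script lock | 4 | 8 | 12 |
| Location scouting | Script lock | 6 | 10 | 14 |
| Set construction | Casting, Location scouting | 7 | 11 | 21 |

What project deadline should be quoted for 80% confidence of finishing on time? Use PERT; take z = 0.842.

37.5 days

te_Script lock = (11 + 4·12 + 19)/6 = 78/6 = 13; σ²_Script lock = ((19−11)/6)² = 1.778
te_Casting = (4 + 4·8 + 12)/6 = 48/6 = 8; σ²_Casting = ((12−4)/6)² = 1.778
te_Location scouting = (6 + 4·10 + 14)/6 = 60/6 = 10; σ²_Location scouting = ((14−6)/6)² = 1.778
te_Set construction = (7 + 4·11 + 21)/6 = 72/6 = 12; σ²_Set construction = ((21−7)/6)² = 5.444

Forward pass:
ES_Script lock = 0; EF_Script lock = 13
ES_Casting = 13; EF_Casting = 13+8 = 21
ES_Location scouting = 13; EF_Location scouting = 13+10 = 23
ES_Set construction = max(EF_Casting=21, EF_Location scouting=23) = 23; EF_Set construction = 23+12 = 35
Expected project duration μ = 35 days. Critical path: Script lock → Location scouting → Set construction.

Variance along critical path = 1.778 + 1.778 + 5.444 = 9.000; σ = 3.000 days.
D = μ + z·σ = 35 + 0.842·3.000 = 37.5 days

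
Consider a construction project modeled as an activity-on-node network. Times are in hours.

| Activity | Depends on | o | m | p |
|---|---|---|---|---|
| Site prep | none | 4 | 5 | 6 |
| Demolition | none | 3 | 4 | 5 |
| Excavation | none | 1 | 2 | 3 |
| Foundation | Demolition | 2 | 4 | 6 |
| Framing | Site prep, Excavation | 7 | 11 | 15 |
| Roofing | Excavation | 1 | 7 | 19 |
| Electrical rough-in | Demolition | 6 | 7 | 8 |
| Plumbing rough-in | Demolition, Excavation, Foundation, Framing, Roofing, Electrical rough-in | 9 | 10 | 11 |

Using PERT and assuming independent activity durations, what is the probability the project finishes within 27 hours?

te_Site prep = (4 + 4·5 + 6)/6 = 30/6 = 5; σ²_Site prep = ((6−4)/6)² = 0.111
te_Demolition = (3 + 4·4 + 5)/6 = 24/6 = 4; σ²_Demolition = ((5−3)/6)² = 0.111
te_Excavation = (1 + 4·2 + 3)/6 = 12/6 = 2; σ²_Excavation = ((3−1)/6)² = 0.111
te_Foundation = (2 + 4·4 + 6)/6 = 24/6 = 4; σ²_Foundation = ((6−2)/6)² = 0.444
te_Framing = (7 + 4·11 + 15)/6 = 66/6 = 11; σ²_Framing = ((15−7)/6)² = 1.778
te_Roofing = (1 + 4·7 + 19)/6 = 48/6 = 8; σ²_Roofing = ((19−1)/6)² = 9.000
te_Electrical rough-in = (6 + 4·7 + 8)/6 = 42/6 = 7; σ²_Electrical rough-in = ((8−6)/6)² = 0.111
te_Plumbing rough-in = (9 + 4·10 + 11)/6 = 60/6 = 10; σ²_Plumbing rough-in = ((11−9)/6)² = 0.111

Forward pass:
ES_Site prep = 0; EF_Site prep = 5
ES_Demolition = 0; EF_Demolition = 4
ES_Excavation = 0; EF_Excavation = 2
ES_Foundation = 4; EF_Foundation = 4+4 = 8
ES_Framing = max(EF_Site prep=5, EF_Excavation=2) = 5; EF_Framing = 5+11 = 16
ES_Roofing = 2; EF_Roofing = 2+8 = 10
ES_Electrical rough-in = 4; EF_Electrical rough-in = 4+7 = 11
ES_Plumbing rough-in = max(EF_Demolition=4, EF_Excavation=2, EF_Foundation=8, EF_Framing=16, EF_Roofing=10, EF_Electrical rough-in=11) = 16; EF_Plumbing rough-in = 16+10 = 26
Expected project duration μ = 26 hours. Critical path: Site prep → Framing → Plumbing rough-in.

Variance along critical path = 0.111 + 1.778 + 0.111 = 2.000; σ = √2.000 = 1.414 hours.
Z = (27 − 26) / 1.414 = 0.707
P(T ≤ 27) = Φ(0.707) ≈ 0.760

0.760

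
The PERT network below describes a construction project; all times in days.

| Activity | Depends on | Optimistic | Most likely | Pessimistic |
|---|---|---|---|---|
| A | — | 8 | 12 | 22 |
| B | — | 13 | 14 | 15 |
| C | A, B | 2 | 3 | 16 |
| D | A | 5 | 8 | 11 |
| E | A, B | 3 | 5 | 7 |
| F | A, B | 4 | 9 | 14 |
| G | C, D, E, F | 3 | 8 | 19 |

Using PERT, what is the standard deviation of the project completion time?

te_A = (8 + 4·12 + 22)/6 = 78/6 = 13; σ²_A = ((22−8)/6)² = 5.444
te_B = (13 + 4·14 + 15)/6 = 84/6 = 14; σ²_B = ((15−13)/6)² = 0.111
te_C = (2 + 4·3 + 16)/6 = 30/6 = 5; σ²_C = ((16−2)/6)² = 5.444
te_D = (5 + 4·8 + 11)/6 = 48/6 = 8; σ²_D = ((11−5)/6)² = 1.000
te_E = (3 + 4·5 + 7)/6 = 30/6 = 5; σ²_E = ((7−3)/6)² = 0.444
te_F = (4 + 4·9 + 14)/6 = 54/6 = 9; σ²_F = ((14−4)/6)² = 2.778
te_G = (3 + 4·8 + 19)/6 = 54/6 = 9; σ²_G = ((19−3)/6)² = 7.111

Forward pass:
ES_A = 0; EF_A = 13
ES_B = 0; EF_B = 14
ES_C = max(EF_A=13, EF_B=14) = 14; EF_C = 14+5 = 19
ES_D = 13; EF_D = 13+8 = 21
ES_E = max(EF_A=13, EF_B=14) = 14; EF_E = 14+5 = 19
ES_F = max(EF_A=13, EF_B=14) = 14; EF_F = 14+9 = 23
ES_G = max(EF_C=19, EF_D=21, EF_E=19, EF_F=23) = 23; EF_G = 23+9 = 32
Expected project duration μ = 32 days. Critical path: B → F → G.

Variance along critical path = 0.111 + 2.778 + 7.111 = 10.000
σ = √10.000 = 3.162 days

3.16 days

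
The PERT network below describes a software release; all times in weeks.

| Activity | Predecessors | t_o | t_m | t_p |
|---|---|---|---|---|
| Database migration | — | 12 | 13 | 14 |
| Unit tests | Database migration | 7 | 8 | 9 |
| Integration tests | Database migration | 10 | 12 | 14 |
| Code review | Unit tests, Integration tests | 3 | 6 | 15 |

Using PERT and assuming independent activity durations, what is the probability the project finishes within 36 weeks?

0.970

te_Database migration = (12 + 4·13 + 14)/6 = 78/6 = 13; σ²_Database migration = ((14−12)/6)² = 0.111
te_Unit tests = (7 + 4·8 + 9)/6 = 48/6 = 8; σ²_Unit tests = ((9−7)/6)² = 0.111
te_Integration tests = (10 + 4·12 + 14)/6 = 72/6 = 12; σ²_Integration tests = ((14−10)/6)² = 0.444
te_Code review = (3 + 4·6 + 15)/6 = 42/6 = 7; σ²_Code review = ((15−3)/6)² = 4.000

Forward pass:
ES_Database migration = 0; EF_Database migration = 13
ES_Unit tests = 13; EF_Unit tests = 13+8 = 21
ES_Integration tests = 13; EF_Integration tests = 13+12 = 25
ES_Code review = max(EF_Unit tests=21, EF_Integration tests=25) = 25; EF_Code review = 25+7 = 32
Expected project duration μ = 32 weeks. Critical path: Database migration → Integration tests → Code review.

Variance along critical path = 0.111 + 0.444 + 4.000 = 4.556; σ = √4.556 = 2.134 weeks.
Z = (36 − 32) / 2.134 = 1.874
P(T ≤ 36) = Φ(1.874) ≈ 0.970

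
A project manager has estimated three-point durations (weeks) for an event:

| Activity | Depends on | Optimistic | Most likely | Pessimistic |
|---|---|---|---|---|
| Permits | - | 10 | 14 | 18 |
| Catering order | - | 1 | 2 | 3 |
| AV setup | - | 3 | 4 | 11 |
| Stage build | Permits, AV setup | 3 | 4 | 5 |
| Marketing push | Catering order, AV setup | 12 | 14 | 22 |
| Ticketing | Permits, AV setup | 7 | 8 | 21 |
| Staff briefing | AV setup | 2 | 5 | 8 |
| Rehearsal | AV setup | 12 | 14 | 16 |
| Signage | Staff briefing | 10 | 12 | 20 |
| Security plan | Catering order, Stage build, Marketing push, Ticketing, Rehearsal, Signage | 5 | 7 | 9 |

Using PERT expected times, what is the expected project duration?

31 weeks

te_Permits = (10 + 4·14 + 18)/6 = 84/6 = 14
te_Catering order = (1 + 4·2 + 3)/6 = 12/6 = 2
te_AV setup = (3 + 4·4 + 11)/6 = 30/6 = 5
te_Stage build = (3 + 4·4 + 5)/6 = 24/6 = 4
te_Marketing push = (12 + 4·14 + 22)/6 = 90/6 = 15
te_Ticketing = (7 + 4·8 + 21)/6 = 60/6 = 10
te_Staff briefing = (2 + 4·5 + 8)/6 = 30/6 = 5
te_Rehearsal = (12 + 4·14 + 16)/6 = 84/6 = 14
te_Signage = (10 + 4·12 + 20)/6 = 78/6 = 13
te_Security plan = (5 + 4·7 + 9)/6 = 42/6 = 7

Forward pass:
ES_Permits = 0; EF_Permits = 14
ES_Catering order = 0; EF_Catering order = 2
ES_AV setup = 0; EF_AV setup = 5
ES_Stage build = max(EF_Permits=14, EF_AV setup=5) = 14; EF_Stage build = 14+4 = 18
ES_Marketing push = max(EF_Catering order=2, EF_AV setup=5) = 5; EF_Marketing push = 5+15 = 20
ES_Ticketing = max(EF_Permits=14, EF_AV setup=5) = 14; EF_Ticketing = 14+10 = 24
ES_Staff briefing = 5; EF_Staff briefing = 5+5 = 10
ES_Rehearsal = 5; EF_Rehearsal = 5+14 = 19
ES_Signage = 10; EF_Signage = 10+13 = 23
ES_Security plan = max(EF_Catering order=2, EF_Stage build=18, EF_Marketing push=20, EF_Ticketing=24, EF_Rehearsal=19, EF_Signage=23) = 24; EF_Security plan = 24+7 = 31
Expected project duration μ = 31 weeks. Critical path: Permits → Ticketing → Security plan.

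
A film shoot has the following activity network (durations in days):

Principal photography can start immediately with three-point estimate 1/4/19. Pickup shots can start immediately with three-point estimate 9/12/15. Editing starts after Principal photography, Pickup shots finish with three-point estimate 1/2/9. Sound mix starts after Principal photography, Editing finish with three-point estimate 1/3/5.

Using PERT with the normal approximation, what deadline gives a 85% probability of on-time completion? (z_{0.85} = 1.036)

te_Principal photography = (1 + 4·4 + 19)/6 = 36/6 = 6; σ²_Principal photography = ((19−1)/6)² = 9.000
te_Pickup shots = (9 + 4·12 + 15)/6 = 72/6 = 12; σ²_Pickup shots = ((15−9)/6)² = 1.000
te_Editing = (1 + 4·2 + 9)/6 = 18/6 = 3; σ²_Editing = ((9−1)/6)² = 1.778
te_Sound mix = (1 + 4·3 + 5)/6 = 18/6 = 3; σ²_Sound mix = ((5−1)/6)² = 0.444

Forward pass:
ES_Principal photography = 0; EF_Principal photography = 6
ES_Pickup shots = 0; EF_Pickup shots = 12
ES_Editing = max(EF_Principal photography=6, EF_Pickup shots=12) = 12; EF_Editing = 12+3 = 15
ES_Sound mix = max(EF_Principal photography=6, EF_Editing=15) = 15; EF_Sound mix = 15+3 = 18
Expected project duration μ = 18 days. Critical path: Pickup shots → Editing → Sound mix.

Variance along critical path = 1.000 + 1.778 + 0.444 = 3.222; σ = 1.795 days.
D = μ + z·σ = 18 + 1.036·1.795 = 19.9 days

19.9 days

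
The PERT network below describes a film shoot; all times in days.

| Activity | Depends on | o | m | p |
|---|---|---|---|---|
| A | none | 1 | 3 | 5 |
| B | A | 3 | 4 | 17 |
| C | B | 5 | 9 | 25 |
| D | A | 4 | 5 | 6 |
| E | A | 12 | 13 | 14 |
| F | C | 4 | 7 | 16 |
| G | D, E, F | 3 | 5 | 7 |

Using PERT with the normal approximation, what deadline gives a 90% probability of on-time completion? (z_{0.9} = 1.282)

te_A = (1 + 4·3 + 5)/6 = 18/6 = 3; σ²_A = ((5−1)/6)² = 0.444
te_B = (3 + 4·4 + 17)/6 = 36/6 = 6; σ²_B = ((17−3)/6)² = 5.444
te_C = (5 + 4·9 + 25)/6 = 66/6 = 11; σ²_C = ((25−5)/6)² = 11.111
te_D = (4 + 4·5 + 6)/6 = 30/6 = 5; σ²_D = ((6−4)/6)² = 0.111
te_E = (12 + 4·13 + 14)/6 = 78/6 = 13; σ²_E = ((14−12)/6)² = 0.111
te_F = (4 + 4·7 + 16)/6 = 48/6 = 8; σ²_F = ((16−4)/6)² = 4.000
te_G = (3 + 4·5 + 7)/6 = 30/6 = 5; σ²_G = ((7−3)/6)² = 0.444

Forward pass:
ES_A = 0; EF_A = 3
ES_B = 3; EF_B = 3+6 = 9
ES_C = 9; EF_C = 9+11 = 20
ES_D = 3; EF_D = 3+5 = 8
ES_E = 3; EF_E = 3+13 = 16
ES_F = 20; EF_F = 20+8 = 28
ES_G = max(EF_D=8, EF_E=16, EF_F=28) = 28; EF_G = 28+5 = 33
Expected project duration μ = 33 days. Critical path: A → B → C → F → G.

Variance along critical path = 0.444 + 5.444 + 11.111 + 4.000 + 0.444 = 21.444; σ = 4.631 days.
D = μ + z·σ = 33 + 1.282·4.631 = 38.9 days

38.9 days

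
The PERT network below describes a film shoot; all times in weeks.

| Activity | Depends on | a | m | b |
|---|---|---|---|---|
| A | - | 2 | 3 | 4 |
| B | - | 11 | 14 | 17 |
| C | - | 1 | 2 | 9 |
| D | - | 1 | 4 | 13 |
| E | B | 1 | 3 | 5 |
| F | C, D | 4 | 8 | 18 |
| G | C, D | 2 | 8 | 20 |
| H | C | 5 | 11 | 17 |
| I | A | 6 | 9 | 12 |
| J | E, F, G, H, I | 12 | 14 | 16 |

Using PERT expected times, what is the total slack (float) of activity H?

te_A = (2 + 4·3 + 4)/6 = 18/6 = 3
te_B = (11 + 4·14 + 17)/6 = 84/6 = 14
te_C = (1 + 4·2 + 9)/6 = 18/6 = 3
te_D = (1 + 4·4 + 13)/6 = 30/6 = 5
te_E = (1 + 4·3 + 5)/6 = 18/6 = 3
te_F = (4 + 4·8 + 18)/6 = 54/6 = 9
te_G = (2 + 4·8 + 20)/6 = 54/6 = 9
te_H = (5 + 4·11 + 17)/6 = 66/6 = 11
te_I = (6 + 4·9 + 12)/6 = 54/6 = 9
te_J = (12 + 4·14 + 16)/6 = 84/6 = 14

Forward pass:
ES_A = 0; EF_A = 3
ES_B = 0; EF_B = 14
ES_C = 0; EF_C = 3
ES_D = 0; EF_D = 5
ES_E = 14; EF_E = 14+3 = 17
ES_F = max(EF_C=3, EF_D=5) = 5; EF_F = 5+9 = 14
ES_G = max(EF_C=3, EF_D=5) = 5; EF_G = 5+9 = 14
ES_H = 3; EF_H = 3+11 = 14
ES_I = 3; EF_I = 3+9 = 12
ES_J = max(EF_E=17, EF_F=14, EF_G=14, EF_H=14, EF_I=12) = 17; EF_J = 17+14 = 31
Expected project duration μ = 31 weeks. Critical path: B → E → J.

Backward pass:
LF_J = 31; LS_J = 31−14 = 17
LF_I = LS_J = 17; LS_I = 17−9 = 8
LF_H = LS_J = 17; LS_H = 17−11 = 6
LF_G = LS_J = 17; LS_G = 17−9 = 8
LF_F = LS_J = 17; LS_F = 17−9 = 8
LF_E = LS_J = 17; LS_E = 17−3 = 14
LF_D = min(LS_F=8, LS_G=8) = 8; LS_D = 8−5 = 3
LF_C = min(LS_F=8, LS_G=8, LS_H=6) = 6; LS_C = 6−3 = 3
LF_B = LS_E = 14; LS_B = 14−14 = 0
LF_A = LS_I = 8; LS_A = 8−3 = 5
Slack_H = LS_H − ES_H = 6 − 3 = 3

3 weeks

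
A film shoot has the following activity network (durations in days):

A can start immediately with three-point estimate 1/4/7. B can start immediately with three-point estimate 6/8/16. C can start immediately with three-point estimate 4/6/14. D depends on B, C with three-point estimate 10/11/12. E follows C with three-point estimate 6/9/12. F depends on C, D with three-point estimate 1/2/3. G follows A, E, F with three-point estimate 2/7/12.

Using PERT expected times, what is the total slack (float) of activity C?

te_A = (1 + 4·4 + 7)/6 = 24/6 = 4
te_B = (6 + 4·8 + 16)/6 = 54/6 = 9
te_C = (4 + 4·6 + 14)/6 = 42/6 = 7
te_D = (10 + 4·11 + 12)/6 = 66/6 = 11
te_E = (6 + 4·9 + 12)/6 = 54/6 = 9
te_F = (1 + 4·2 + 3)/6 = 12/6 = 2
te_G = (2 + 4·7 + 12)/6 = 42/6 = 7

Forward pass:
ES_A = 0; EF_A = 4
ES_B = 0; EF_B = 9
ES_C = 0; EF_C = 7
ES_D = max(EF_B=9, EF_C=7) = 9; EF_D = 9+11 = 20
ES_E = 7; EF_E = 7+9 = 16
ES_F = max(EF_C=7, EF_D=20) = 20; EF_F = 20+2 = 22
ES_G = max(EF_A=4, EF_E=16, EF_F=22) = 22; EF_G = 22+7 = 29
Expected project duration μ = 29 days. Critical path: B → D → F → G.

Backward pass:
LF_G = 29; LS_G = 29−7 = 22
LF_F = LS_G = 22; LS_F = 22−2 = 20
LF_E = LS_G = 22; LS_E = 22−9 = 13
LF_D = LS_F = 20; LS_D = 20−11 = 9
LF_C = min(LS_D=9, LS_E=13, LS_F=20) = 9; LS_C = 9−7 = 2
LF_B = LS_D = 9; LS_B = 9−9 = 0
LF_A = LS_G = 22; LS_A = 22−4 = 18
Slack_C = LS_C − ES_C = 2 − 0 = 2

2 days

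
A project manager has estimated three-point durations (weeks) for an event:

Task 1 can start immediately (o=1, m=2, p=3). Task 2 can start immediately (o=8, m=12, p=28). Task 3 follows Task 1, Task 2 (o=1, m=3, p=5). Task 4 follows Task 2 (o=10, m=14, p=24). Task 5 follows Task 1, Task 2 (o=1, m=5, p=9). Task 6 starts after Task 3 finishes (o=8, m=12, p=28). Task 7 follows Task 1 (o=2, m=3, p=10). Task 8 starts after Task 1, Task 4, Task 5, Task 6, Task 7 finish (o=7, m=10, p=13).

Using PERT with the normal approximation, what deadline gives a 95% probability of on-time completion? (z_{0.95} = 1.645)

49.0 weeks

te_Task 1 = (1 + 4·2 + 3)/6 = 12/6 = 2; σ²_Task 1 = ((3−1)/6)² = 0.111
te_Task 2 = (8 + 4·12 + 28)/6 = 84/6 = 14; σ²_Task 2 = ((28−8)/6)² = 11.111
te_Task 3 = (1 + 4·3 + 5)/6 = 18/6 = 3; σ²_Task 3 = ((5−1)/6)² = 0.444
te_Task 4 = (10 + 4·14 + 24)/6 = 90/6 = 15; σ²_Task 4 = ((24−10)/6)² = 5.444
te_Task 5 = (1 + 4·5 + 9)/6 = 30/6 = 5; σ²_Task 5 = ((9−1)/6)² = 1.778
te_Task 6 = (8 + 4·12 + 28)/6 = 84/6 = 14; σ²_Task 6 = ((28−8)/6)² = 11.111
te_Task 7 = (2 + 4·3 + 10)/6 = 24/6 = 4; σ²_Task 7 = ((10−2)/6)² = 1.778
te_Task 8 = (7 + 4·10 + 13)/6 = 60/6 = 10; σ²_Task 8 = ((13−7)/6)² = 1.000

Forward pass:
ES_Task 1 = 0; EF_Task 1 = 2
ES_Task 2 = 0; EF_Task 2 = 14
ES_Task 3 = max(EF_Task 1=2, EF_Task 2=14) = 14; EF_Task 3 = 14+3 = 17
ES_Task 4 = 14; EF_Task 4 = 14+15 = 29
ES_Task 5 = max(EF_Task 1=2, EF_Task 2=14) = 14; EF_Task 5 = 14+5 = 19
ES_Task 6 = 17; EF_Task 6 = 17+14 = 31
ES_Task 7 = 2; EF_Task 7 = 2+4 = 6
ES_Task 8 = max(EF_Task 1=2, EF_Task 4=29, EF_Task 5=19, EF_Task 6=31, EF_Task 7=6) = 31; EF_Task 8 = 31+10 = 41
Expected project duration μ = 41 weeks. Critical path: Task 2 → Task 3 → Task 6 → Task 8.

Variance along critical path = 11.111 + 0.444 + 11.111 + 1.000 = 23.667; σ = 4.865 weeks.
D = μ + z·σ = 41 + 1.645·4.865 = 49.0 weeks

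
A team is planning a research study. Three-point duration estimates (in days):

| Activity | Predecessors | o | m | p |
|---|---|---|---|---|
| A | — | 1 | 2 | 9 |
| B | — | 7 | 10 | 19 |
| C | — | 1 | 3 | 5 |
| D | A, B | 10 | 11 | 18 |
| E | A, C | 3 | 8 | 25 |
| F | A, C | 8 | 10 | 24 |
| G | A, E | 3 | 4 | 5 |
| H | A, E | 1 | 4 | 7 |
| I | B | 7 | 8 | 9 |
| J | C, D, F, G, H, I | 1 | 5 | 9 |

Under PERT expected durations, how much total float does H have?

te_A = (1 + 4·2 + 9)/6 = 18/6 = 3
te_B = (7 + 4·10 + 19)/6 = 66/6 = 11
te_C = (1 + 4·3 + 5)/6 = 18/6 = 3
te_D = (10 + 4·11 + 18)/6 = 72/6 = 12
te_E = (3 + 4·8 + 25)/6 = 60/6 = 10
te_F = (8 + 4·10 + 24)/6 = 72/6 = 12
te_G = (3 + 4·4 + 5)/6 = 24/6 = 4
te_H = (1 + 4·4 + 7)/6 = 24/6 = 4
te_I = (7 + 4·8 + 9)/6 = 48/6 = 8
te_J = (1 + 4·5 + 9)/6 = 30/6 = 5

Forward pass:
ES_A = 0; EF_A = 3
ES_B = 0; EF_B = 11
ES_C = 0; EF_C = 3
ES_D = max(EF_A=3, EF_B=11) = 11; EF_D = 11+12 = 23
ES_E = max(EF_A=3, EF_C=3) = 3; EF_E = 3+10 = 13
ES_F = max(EF_A=3, EF_C=3) = 3; EF_F = 3+12 = 15
ES_G = max(EF_A=3, EF_E=13) = 13; EF_G = 13+4 = 17
ES_H = max(EF_A=3, EF_E=13) = 13; EF_H = 13+4 = 17
ES_I = 11; EF_I = 11+8 = 19
ES_J = max(EF_C=3, EF_D=23, EF_F=15, EF_G=17, EF_H=17, EF_I=19) = 23; EF_J = 23+5 = 28
Expected project duration μ = 28 days. Critical path: B → D → J.

Backward pass:
LF_J = 28; LS_J = 28−5 = 23
LF_I = LS_J = 23; LS_I = 23−8 = 15
LF_H = LS_J = 23; LS_H = 23−4 = 19
LF_G = LS_J = 23; LS_G = 23−4 = 19
LF_F = LS_J = 23; LS_F = 23−12 = 11
LF_E = min(LS_G=19, LS_H=19) = 19; LS_E = 19−10 = 9
LF_D = LS_J = 23; LS_D = 23−12 = 11
LF_C = min(LS_E=9, LS_F=11, LS_J=23) = 9; LS_C = 9−3 = 6
LF_B = min(LS_D=11, LS_I=15) = 11; LS_B = 11−11 = 0
LF_A = min(LS_D=11, LS_E=9, LS_F=11, LS_G=19, LS_H=19) = 9; LS_A = 9−3 = 6
Slack_H = LS_H − ES_H = 19 − 13 = 6

6 days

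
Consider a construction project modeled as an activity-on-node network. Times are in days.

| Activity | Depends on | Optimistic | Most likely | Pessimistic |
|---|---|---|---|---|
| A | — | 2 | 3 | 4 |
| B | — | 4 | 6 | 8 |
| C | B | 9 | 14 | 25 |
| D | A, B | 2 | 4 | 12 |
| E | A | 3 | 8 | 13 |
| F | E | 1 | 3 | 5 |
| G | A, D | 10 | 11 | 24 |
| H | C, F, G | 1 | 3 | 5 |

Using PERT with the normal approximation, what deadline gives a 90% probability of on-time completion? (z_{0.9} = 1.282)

te_A = (2 + 4·3 + 4)/6 = 18/6 = 3; σ²_A = ((4−2)/6)² = 0.111
te_B = (4 + 4·6 + 8)/6 = 36/6 = 6; σ²_B = ((8−4)/6)² = 0.444
te_C = (9 + 4·14 + 25)/6 = 90/6 = 15; σ²_C = ((25−9)/6)² = 7.111
te_D = (2 + 4·4 + 12)/6 = 30/6 = 5; σ²_D = ((12−2)/6)² = 2.778
te_E = (3 + 4·8 + 13)/6 = 48/6 = 8; σ²_E = ((13−3)/6)² = 2.778
te_F = (1 + 4·3 + 5)/6 = 18/6 = 3; σ²_F = ((5−1)/6)² = 0.444
te_G = (10 + 4·11 + 24)/6 = 78/6 = 13; σ²_G = ((24−10)/6)² = 5.444
te_H = (1 + 4·3 + 5)/6 = 18/6 = 3; σ²_H = ((5−1)/6)² = 0.444

Forward pass:
ES_A = 0; EF_A = 3
ES_B = 0; EF_B = 6
ES_C = 6; EF_C = 6+15 = 21
ES_D = max(EF_A=3, EF_B=6) = 6; EF_D = 6+5 = 11
ES_E = 3; EF_E = 3+8 = 11
ES_F = 11; EF_F = 11+3 = 14
ES_G = max(EF_A=3, EF_D=11) = 11; EF_G = 11+13 = 24
ES_H = max(EF_C=21, EF_F=14, EF_G=24) = 24; EF_H = 24+3 = 27
Expected project duration μ = 27 days. Critical path: B → D → G → H.

Variance along critical path = 0.444 + 2.778 + 5.444 + 0.444 = 9.111; σ = 3.018 days.
D = μ + z·σ = 27 + 1.282·3.018 = 30.9 days

30.9 days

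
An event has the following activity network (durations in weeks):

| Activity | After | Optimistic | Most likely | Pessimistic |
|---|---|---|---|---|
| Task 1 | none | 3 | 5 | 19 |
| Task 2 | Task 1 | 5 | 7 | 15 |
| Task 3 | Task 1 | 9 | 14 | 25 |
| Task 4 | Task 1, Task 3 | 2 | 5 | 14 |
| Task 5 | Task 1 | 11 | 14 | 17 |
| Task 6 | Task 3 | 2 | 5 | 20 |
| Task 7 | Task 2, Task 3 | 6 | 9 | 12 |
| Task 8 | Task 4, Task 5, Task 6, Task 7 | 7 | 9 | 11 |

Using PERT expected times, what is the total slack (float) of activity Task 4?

te_Task 1 = (3 + 4·5 + 19)/6 = 42/6 = 7
te_Task 2 = (5 + 4·7 + 15)/6 = 48/6 = 8
te_Task 3 = (9 + 4·14 + 25)/6 = 90/6 = 15
te_Task 4 = (2 + 4·5 + 14)/6 = 36/6 = 6
te_Task 5 = (11 + 4·14 + 17)/6 = 84/6 = 14
te_Task 6 = (2 + 4·5 + 20)/6 = 42/6 = 7
te_Task 7 = (6 + 4·9 + 12)/6 = 54/6 = 9
te_Task 8 = (7 + 4·9 + 11)/6 = 54/6 = 9

Forward pass:
ES_Task 1 = 0; EF_Task 1 = 7
ES_Task 2 = 7; EF_Task 2 = 7+8 = 15
ES_Task 3 = 7; EF_Task 3 = 7+15 = 22
ES_Task 4 = max(EF_Task 1=7, EF_Task 3=22) = 22; EF_Task 4 = 22+6 = 28
ES_Task 5 = 7; EF_Task 5 = 7+14 = 21
ES_Task 6 = 22; EF_Task 6 = 22+7 = 29
ES_Task 7 = max(EF_Task 2=15, EF_Task 3=22) = 22; EF_Task 7 = 22+9 = 31
ES_Task 8 = max(EF_Task 4=28, EF_Task 5=21, EF_Task 6=29, EF_Task 7=31) = 31; EF_Task 8 = 31+9 = 40
Expected project duration μ = 40 weeks. Critical path: Task 1 → Task 3 → Task 7 → Task 8.

Backward pass:
LF_Task 8 = 40; LS_Task 8 = 40−9 = 31
LF_Task 7 = LS_Task 8 = 31; LS_Task 7 = 31−9 = 22
LF_Task 6 = LS_Task 8 = 31; LS_Task 6 = 31−7 = 24
LF_Task 5 = LS_Task 8 = 31; LS_Task 5 = 31−14 = 17
LF_Task 4 = LS_Task 8 = 31; LS_Task 4 = 31−6 = 25
LF_Task 3 = min(LS_Task 4=25, LS_Task 6=24, LS_Task 7=22) = 22; LS_Task 3 = 22−15 = 7
LF_Task 2 = LS_Task 7 = 22; LS_Task 2 = 22−8 = 14
LF_Task 1 = min(LS_Task 2=14, LS_Task 3=7, LS_Task 4=25, LS_Task 5=17) = 7; LS_Task 1 = 7−7 = 0
Slack_Task 4 = LS_Task 4 − ES_Task 4 = 25 − 22 = 3

3 weeks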